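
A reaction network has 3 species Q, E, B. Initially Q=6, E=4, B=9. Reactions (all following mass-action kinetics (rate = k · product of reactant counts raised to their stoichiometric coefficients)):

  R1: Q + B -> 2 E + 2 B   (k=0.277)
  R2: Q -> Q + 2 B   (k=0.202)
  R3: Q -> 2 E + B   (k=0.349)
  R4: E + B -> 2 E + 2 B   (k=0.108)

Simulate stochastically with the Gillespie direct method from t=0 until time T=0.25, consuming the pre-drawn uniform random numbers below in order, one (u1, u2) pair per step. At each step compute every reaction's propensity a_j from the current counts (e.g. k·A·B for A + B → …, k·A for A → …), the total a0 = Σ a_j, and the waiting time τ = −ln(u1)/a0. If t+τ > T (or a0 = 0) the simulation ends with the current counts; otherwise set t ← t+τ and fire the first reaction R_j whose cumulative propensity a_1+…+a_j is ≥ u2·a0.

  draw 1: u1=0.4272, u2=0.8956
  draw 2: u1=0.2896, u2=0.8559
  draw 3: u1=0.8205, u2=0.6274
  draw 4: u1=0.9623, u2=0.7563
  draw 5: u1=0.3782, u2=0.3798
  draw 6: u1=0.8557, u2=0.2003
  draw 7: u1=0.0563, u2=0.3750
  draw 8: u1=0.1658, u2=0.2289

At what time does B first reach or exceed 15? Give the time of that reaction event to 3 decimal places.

t=0.000: Q=6 E=4 B=9
Draw 1: a1=14.958, a2=1.212, a3=2.094, a4=3.888, a0=22.152; τ=−ln(0.4272)/22.152=0.038 → t=0.038; u2·a0=0.8956·22.152=19.839; a1+…+a3=18.264 < 19.839 ≤ a1+…+a4=22.152 → R4 fires; Q=6 E=5 B=10
Draw 2: a1=16.620, a2=1.212, a3=2.094, a4=5.400, a0=25.326; τ=−ln(0.2896)/25.326=0.049 → t=0.087; u2·a0=0.8559·25.326=21.677; a1+…+a3=19.926 < 21.677 ≤ a1+…+a4=25.326 → R4 fires; Q=6 E=6 B=11
Draw 3: a1=18.282, a2=1.212, a3=2.094, a4=7.128, a0=28.716; τ=−ln(0.8205)/28.716=0.007 → t=0.094; u2·a0=0.6274·28.716=18.016 ≤ a1=18.282 → R1 fires; Q=5 E=8 B=12
Draw 4: a1=16.620, a2=1.010, a3=1.745, a4=10.368, a0=29.743; τ=−ln(0.9623)/29.743=0.001 → t=0.096; u2·a0=0.7563·29.743=22.495; a1+…+a3=19.375 < 22.495 ≤ a1+…+a4=29.743 → R4 fires; Q=5 E=9 B=13
Draw 5: a1=18.005, a2=1.010, a3=1.745, a4=12.636, a0=33.396; τ=−ln(0.3782)/33.396=0.029 → t=0.125; u2·a0=0.3798·33.396=12.684 ≤ a1=18.005 → R1 fires; Q=4 E=11 B=14
Draw 6: a1=15.512, a2=0.808, a3=1.396, a4=16.632, a0=34.348; τ=−ln(0.8557)/34.348=0.005 → t=0.129; u2·a0=0.2003·34.348=6.880 ≤ a1=15.512 → R1 fires; Q=3 E=13 B=15
Draw 7: a1=12.465, a2=0.606, a3=1.047, a4=21.060, a0=35.178; τ=−ln(0.0563)/35.178=0.082 → t=0.211; u2·a0=0.3750·35.178=13.192; a1+a2=13.071 < 13.192 ≤ a1+…+a3=14.118 → R3 fires; Q=2 E=15 B=16
Draw 8: a1=8.864, a2=0.404, a3=0.698, a4=25.920, a0=35.886; τ=−ln(0.1658)/35.886=0.050 → t=0.261 > T=0.25: stop.
B first becomes ≥ 15 when it reaches 15 at the event at t=0.129.

Threshold first reached at t = 0.129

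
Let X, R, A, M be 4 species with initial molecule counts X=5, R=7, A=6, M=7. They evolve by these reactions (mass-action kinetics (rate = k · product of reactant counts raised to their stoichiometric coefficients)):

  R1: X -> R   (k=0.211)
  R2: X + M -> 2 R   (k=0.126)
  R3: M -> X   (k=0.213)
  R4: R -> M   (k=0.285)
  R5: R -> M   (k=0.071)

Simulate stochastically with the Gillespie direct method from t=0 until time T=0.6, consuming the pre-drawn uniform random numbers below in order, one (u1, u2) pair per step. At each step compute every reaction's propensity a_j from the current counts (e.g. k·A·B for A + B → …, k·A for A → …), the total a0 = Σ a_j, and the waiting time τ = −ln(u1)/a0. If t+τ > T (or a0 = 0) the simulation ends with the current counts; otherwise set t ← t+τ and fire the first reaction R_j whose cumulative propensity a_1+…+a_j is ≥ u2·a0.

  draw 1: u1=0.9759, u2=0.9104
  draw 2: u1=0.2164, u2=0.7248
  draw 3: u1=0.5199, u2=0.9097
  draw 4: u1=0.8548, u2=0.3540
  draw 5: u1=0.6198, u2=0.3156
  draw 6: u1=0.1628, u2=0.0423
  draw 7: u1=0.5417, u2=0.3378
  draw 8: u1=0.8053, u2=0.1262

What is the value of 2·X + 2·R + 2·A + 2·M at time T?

Value at T = 50

Check how each reaction changes W = 2·X + 2·R + 2·A + 2·M (weight of products minus weight of reactants):
R1: X -> R: (2·1) − (2·1) = 2 − 2 = 0
R2: X + M -> 2 R: (2·2) − (2·1 + 2·1) = 4 − 4 = 0
R3: M -> X: (2·1) − (2·1) = 2 − 2 = 0
R4: R -> M: (2·1) − (2·1) = 2 − 2 = 0
R5: R -> M: (2·1) − (2·1) = 2 − 2 = 0
Every reaction leaves W unchanged, so W is conserved and no simulation is needed: W(T) = W(0) = 2·5 + 2·7 + 2·6 + 2·7 = 50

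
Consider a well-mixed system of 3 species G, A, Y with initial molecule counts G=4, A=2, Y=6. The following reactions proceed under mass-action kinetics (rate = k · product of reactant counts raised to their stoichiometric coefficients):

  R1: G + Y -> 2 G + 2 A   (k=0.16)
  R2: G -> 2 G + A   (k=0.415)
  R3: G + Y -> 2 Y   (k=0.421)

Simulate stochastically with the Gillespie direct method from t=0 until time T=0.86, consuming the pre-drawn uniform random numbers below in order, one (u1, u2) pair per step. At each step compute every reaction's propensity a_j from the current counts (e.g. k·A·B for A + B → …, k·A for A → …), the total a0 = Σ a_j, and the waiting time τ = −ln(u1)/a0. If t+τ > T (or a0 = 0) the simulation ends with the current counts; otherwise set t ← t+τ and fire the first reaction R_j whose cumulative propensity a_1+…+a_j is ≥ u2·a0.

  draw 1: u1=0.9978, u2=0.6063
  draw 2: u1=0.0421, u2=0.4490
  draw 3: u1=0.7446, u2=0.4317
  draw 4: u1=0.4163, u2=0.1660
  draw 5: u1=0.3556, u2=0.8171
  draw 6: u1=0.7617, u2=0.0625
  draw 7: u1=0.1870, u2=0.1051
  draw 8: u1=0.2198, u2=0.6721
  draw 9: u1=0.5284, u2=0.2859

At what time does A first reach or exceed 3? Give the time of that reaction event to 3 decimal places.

Threshold first reached at t = 0.420

t=0.000: G=4 A=2 Y=6
Draw 1: a1=3.840, a2=1.660, a3=10.104, a0=15.604; τ=−ln(0.9978)/15.604=0.000 → t=0.000; u2·a0=0.6063·15.604=9.461; a1+a2=5.500 < 9.461 ≤ a1+…+a3=15.604 → R3 fires; G=3 A=2 Y=7
Draw 2: a1=3.360, a2=1.245, a3=8.841, a0=13.446; τ=−ln(0.0421)/13.446=0.236 → t=0.236; u2·a0=0.4490·13.446=6.037; a1+a2=4.605 < 6.037 ≤ a1+…+a3=13.446 → R3 fires; G=2 A=2 Y=8
Draw 3: a1=2.560, a2=0.830, a3=6.736, a0=10.126; τ=−ln(0.7446)/10.126=0.029 → t=0.265; u2·a0=0.4317·10.126=4.371; a1+a2=3.390 < 4.371 ≤ a1+…+a3=10.126 → R3 fires; G=1 A=2 Y=9
Draw 4: a1=1.440, a2=0.415, a3=3.789, a0=5.644; τ=−ln(0.4163)/5.644=0.155 → t=0.420; u2·a0=0.1660·5.644=0.937 ≤ a1=1.440 → R1 fires; G=2 A=4 Y=8
Draw 5: a1=2.560, a2=0.830, a3=6.736, a0=10.126; τ=−ln(0.3556)/10.126=0.102 → t=0.522; u2·a0=0.8171·10.126=8.274; a1+a2=3.390 < 8.274 ≤ a1+…+a3=10.126 → R3 fires; G=1 A=4 Y=9
Draw 6: a1=1.440, a2=0.415, a3=3.789, a0=5.644; τ=−ln(0.7617)/5.644=0.048 → t=0.570; u2·a0=0.0625·5.644=0.353 ≤ a1=1.440 → R1 fires; G=2 A=6 Y=8
Draw 7: a1=2.560, a2=0.830, a3=6.736, a0=10.126; τ=−ln(0.1870)/10.126=0.166 → t=0.736; u2·a0=0.1051·10.126=1.064 ≤ a1=2.560 → R1 fires; G=3 A=8 Y=7
Draw 8: a1=3.360, a2=1.245, a3=8.841, a0=13.446; τ=−ln(0.2198)/13.446=0.113 → t=0.849; u2·a0=0.6721·13.446=9.037; a1+a2=4.605 < 9.037 ≤ a1+…+a3=13.446 → R3 fires; G=2 A=8 Y=8
Draw 9: a1=2.560, a2=0.830, a3=6.736, a0=10.126; τ=−ln(0.5284)/10.126=0.063 → t=0.912 > T=0.86: stop.
A first becomes ≥ 3 when it reaches 4 at the event at t=0.420.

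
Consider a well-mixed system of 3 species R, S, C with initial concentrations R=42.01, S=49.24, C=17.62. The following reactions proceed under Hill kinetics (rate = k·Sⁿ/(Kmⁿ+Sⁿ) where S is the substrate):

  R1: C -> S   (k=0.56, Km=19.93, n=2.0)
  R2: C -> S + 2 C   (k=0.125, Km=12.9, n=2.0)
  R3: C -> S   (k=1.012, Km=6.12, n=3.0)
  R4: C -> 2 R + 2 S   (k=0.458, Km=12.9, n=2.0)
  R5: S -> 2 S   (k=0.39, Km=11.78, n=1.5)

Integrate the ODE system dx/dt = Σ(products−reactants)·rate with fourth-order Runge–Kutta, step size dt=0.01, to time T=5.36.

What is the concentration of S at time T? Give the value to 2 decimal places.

RK4 with dt=0.01: 536 steps to T=5.36. Trajectory (selected grid times):
t=0.00: R=42.01 S=49.24 C=17.62
t=0.60: R=42.36 S=50.57 C=16.77
t=1.19: R=42.69 S=51.86 C=15.95
t=1.79: R=43.02 S=53.14 C=15.13
t=2.38: R=43.33 S=54.37 C=14.34
t=2.98: R=43.62 S=55.59 C=13.57
t=3.57: R=43.90 S=56.76 C=12.82
t=4.17: R=44.16 S=57.91 C=12.09
t=4.76: R=44.41 S=59.01 C=11.39
t=5.36: R=44.64 S=60.08 C=10.71
Read off S at T=5.36: 60.08

S at T = 60.08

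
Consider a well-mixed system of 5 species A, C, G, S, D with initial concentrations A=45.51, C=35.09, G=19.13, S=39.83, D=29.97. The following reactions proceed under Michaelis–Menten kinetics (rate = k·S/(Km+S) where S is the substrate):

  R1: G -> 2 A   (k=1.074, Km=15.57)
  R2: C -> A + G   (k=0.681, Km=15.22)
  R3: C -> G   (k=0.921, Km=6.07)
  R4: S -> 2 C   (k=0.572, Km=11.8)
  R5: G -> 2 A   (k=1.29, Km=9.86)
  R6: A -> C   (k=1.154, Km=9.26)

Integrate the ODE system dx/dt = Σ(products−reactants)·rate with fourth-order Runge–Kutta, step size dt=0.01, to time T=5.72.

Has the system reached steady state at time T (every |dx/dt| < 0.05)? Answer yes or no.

RK4 with dt=0.01: 572 steps to T=5.72. Trajectory (selected grid times):
t=0.00: A=45.51 C=35.09 G=19.13 S=39.83 D=29.97
t=0.64: A=47.04 C=35.46 G=19.01 S=39.55 D=29.97
t=1.27: A=48.55 C=35.83 G=18.91 S=39.27 D=29.97
t=1.91: A=50.07 C=36.20 G=18.80 S=38.99 D=29.97
t=2.54: A=51.56 C=36.57 G=18.69 S=38.71 D=29.97
t=3.18: A=53.07 C=36.95 G=18.59 S=38.43 D=29.97
t=3.81: A=54.55 C=37.31 G=18.50 S=38.16 D=29.97
t=4.45: A=56.05 C=37.69 G=18.41 S=37.88 D=29.97
t=5.08: A=57.52 C=38.06 G=18.32 S=37.60 D=29.97
t=5.72: A=59.01 C=38.43 G=18.23 S=37.32 D=29.97
Rates at T: R1=0.5793, R2=0.4878, R3=0.7954, R4=0.4346, R5=0.8372, R6=0.9975
dx/dt at T (Σ net stoichiometry × rate): A=+2.3232, C=+0.5835, G=-0.1333, S=-0.4346, D=+0.0000
Largest |dx/dt| is |+2.3232| (A) ≥ 0.05 → not steady.

Steady state at T: no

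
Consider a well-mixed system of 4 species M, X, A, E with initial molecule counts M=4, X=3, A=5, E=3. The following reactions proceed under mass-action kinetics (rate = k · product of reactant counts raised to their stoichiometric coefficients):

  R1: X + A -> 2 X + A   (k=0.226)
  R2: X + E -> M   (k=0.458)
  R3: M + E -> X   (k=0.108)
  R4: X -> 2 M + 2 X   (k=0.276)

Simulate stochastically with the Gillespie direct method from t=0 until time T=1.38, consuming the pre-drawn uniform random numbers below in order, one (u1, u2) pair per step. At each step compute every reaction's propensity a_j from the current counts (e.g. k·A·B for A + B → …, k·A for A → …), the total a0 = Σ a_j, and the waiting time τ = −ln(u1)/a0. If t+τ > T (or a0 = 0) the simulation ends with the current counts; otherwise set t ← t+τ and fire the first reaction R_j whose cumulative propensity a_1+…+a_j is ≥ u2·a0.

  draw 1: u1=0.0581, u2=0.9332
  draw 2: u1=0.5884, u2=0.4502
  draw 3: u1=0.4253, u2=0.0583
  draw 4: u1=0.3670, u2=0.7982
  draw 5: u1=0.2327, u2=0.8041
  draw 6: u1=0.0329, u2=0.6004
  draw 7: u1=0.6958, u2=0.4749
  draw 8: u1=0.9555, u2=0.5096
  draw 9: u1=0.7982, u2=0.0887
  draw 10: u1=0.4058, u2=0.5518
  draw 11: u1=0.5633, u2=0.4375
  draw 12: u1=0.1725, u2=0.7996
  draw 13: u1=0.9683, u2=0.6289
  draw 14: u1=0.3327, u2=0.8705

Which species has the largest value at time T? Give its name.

Dominant species at T: X

t=0.000: M=4 X=3 A=5 E=3
Draw 1: a1=3.390, a2=4.122, a3=1.296, a4=0.828, a0=9.636; τ=−ln(0.0581)/9.636=0.295 → t=0.295; u2·a0=0.9332·9.636=8.992; a1+…+a3=8.808 < 8.992 ≤ a1+…+a4=9.636 → R4 fires; M=6 X=4 A=5 E=3
Draw 2: a1=4.520, a2=5.496, a3=1.944, a4=1.104, a0=13.064; τ=−ln(0.5884)/13.064=0.041 → t=0.336; u2·a0=0.4502·13.064=5.881; a1=4.520 < 5.881 ≤ a1+a2=10.016 → R2 fires; M=7 X=3 A=5 E=2
Draw 3: a1=3.390, a2=2.748, a3=1.512, a4=0.828, a0=8.478; τ=−ln(0.4253)/8.478=0.101 → t=0.437; u2·a0=0.0583·8.478=0.494 ≤ a1=3.390 → R1 fires; M=7 X=4 A=5 E=2
Draw 4: a1=4.520, a2=3.664, a3=1.512, a4=1.104, a0=10.800; τ=−ln(0.3670)/10.800=0.093 → t=0.530; u2·a0=0.7982·10.800=8.621; a1+a2=8.184 < 8.621 ≤ a1+…+a3=9.696 → R3 fires; M=6 X=5 A=5 E=1
Draw 5: a1=5.650, a2=2.290, a3=0.648, a4=1.380, a0=9.968; τ=−ln(0.2327)/9.968=0.146 → t=0.676; u2·a0=0.8041·9.968=8.015; a1+a2=7.940 < 8.015 ≤ a1+…+a3=8.588 → R3 fires; M=5 X=6 A=5 E=0
Draw 6: a1=6.780, a2=0.000, a3=0.000, a4=1.656, a0=8.436; τ=−ln(0.0329)/8.436=0.405 → t=1.081; u2·a0=0.6004·8.436=5.065 ≤ a1=6.780 → R1 fires; M=5 X=7 A=5 E=0
Draw 7: a1=7.910, a2=0.000, a3=0.000, a4=1.932, a0=9.842; τ=−ln(0.6958)/9.842=0.037 → t=1.117; u2·a0=0.4749·9.842=4.674 ≤ a1=7.910 → R1 fires; M=5 X=8 A=5 E=0
Draw 8: a1=9.040, a2=0.000, a3=0.000, a4=2.208, a0=11.248; τ=−ln(0.9555)/11.248=0.004 → t=1.121; u2·a0=0.5096·11.248=5.732 ≤ a1=9.040 → R1 fires; M=5 X=9 A=5 E=0
Draw 9: a1=10.170, a2=0.000, a3=0.000, a4=2.484, a0=12.654; τ=−ln(0.7982)/12.654=0.018 → t=1.139; u2·a0=0.0887·12.654=1.122 ≤ a1=10.170 → R1 fires; M=5 X=10 A=5 E=0
Draw 10: a1=11.300, a2=0.000, a3=0.000, a4=2.760, a0=14.060; τ=−ln(0.4058)/14.060=0.064 → t=1.203; u2·a0=0.5518·14.060=7.758 ≤ a1=11.300 → R1 fires; M=5 X=11 A=5 E=0
Draw 11: a1=12.430, a2=0.000, a3=0.000, a4=3.036, a0=15.466; τ=−ln(0.5633)/15.466=0.037 → t=1.241; u2·a0=0.4375·15.466=6.766 ≤ a1=12.430 → R1 fires; M=5 X=12 A=5 E=0
Draw 12: a1=13.560, a2=0.000, a3=0.000, a4=3.312, a0=16.872; τ=−ln(0.1725)/16.872=0.104 → t=1.345; u2·a0=0.7996·16.872=13.491 ≤ a1=13.560 → R1 fires; M=5 X=13 A=5 E=0
Draw 13: a1=14.690, a2=0.000, a3=0.000, a4=3.588, a0=18.278; τ=−ln(0.9683)/18.278=0.002 → t=1.346; u2·a0=0.6289·18.278=11.495 ≤ a1=14.690 → R1 fires; M=5 X=14 A=5 E=0
Draw 14: a1=15.820, a2=0.000, a3=0.000, a4=3.864, a0=19.684; τ=−ln(0.3327)/19.684=0.056 → t=1.402 > T=1.38: stop.
At T=1.38: M=5 X=14 A=5 E=0; the largest is X.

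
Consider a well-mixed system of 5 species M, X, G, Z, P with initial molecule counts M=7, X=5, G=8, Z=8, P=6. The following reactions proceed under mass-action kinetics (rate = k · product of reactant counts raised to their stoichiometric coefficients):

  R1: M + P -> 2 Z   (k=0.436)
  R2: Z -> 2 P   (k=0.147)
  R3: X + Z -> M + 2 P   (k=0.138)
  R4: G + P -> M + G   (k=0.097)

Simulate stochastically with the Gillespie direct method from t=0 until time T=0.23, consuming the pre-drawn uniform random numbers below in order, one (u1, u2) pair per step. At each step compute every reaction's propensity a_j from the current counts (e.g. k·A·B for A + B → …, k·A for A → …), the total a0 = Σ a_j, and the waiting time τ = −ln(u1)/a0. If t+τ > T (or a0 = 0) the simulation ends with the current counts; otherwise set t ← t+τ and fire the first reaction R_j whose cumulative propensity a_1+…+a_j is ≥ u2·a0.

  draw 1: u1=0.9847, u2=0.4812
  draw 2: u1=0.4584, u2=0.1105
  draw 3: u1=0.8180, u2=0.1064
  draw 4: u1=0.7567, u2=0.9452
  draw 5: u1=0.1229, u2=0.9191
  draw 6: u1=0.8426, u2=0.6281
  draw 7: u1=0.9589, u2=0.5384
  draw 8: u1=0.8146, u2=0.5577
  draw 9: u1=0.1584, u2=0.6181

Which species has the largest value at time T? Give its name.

t=0.000: M=7 X=5 G=8 Z=8 P=6
Draw 1: a1=18.312, a2=1.176, a3=5.520, a4=4.656, a0=29.664; τ=−ln(0.9847)/29.664=0.001 → t=0.001; u2·a0=0.4812·29.664=14.274 ≤ a1=18.312 → R1 fires; M=6 X=5 G=8 Z=10 P=5
Draw 2: a1=13.080, a2=1.470, a3=6.900, a4=3.880, a0=25.330; τ=−ln(0.4584)/25.330=0.031 → t=0.031; u2·a0=0.1105·25.330=2.799 ≤ a1=13.080 → R1 fires; M=5 X=5 G=8 Z=12 P=4
Draw 3: a1=8.720, a2=1.764, a3=8.280, a4=3.104, a0=21.868; τ=−ln(0.8180)/21.868=0.009 → t=0.041; u2·a0=0.1064·21.868=2.327 ≤ a1=8.720 → R1 fires; M=4 X=5 G=8 Z=14 P=3
Draw 4: a1=5.232, a2=2.058, a3=9.660, a4=2.328, a0=19.278; τ=−ln(0.7567)/19.278=0.014 → t=0.055; u2·a0=0.9452·19.278=18.222; a1+…+a3=16.950 < 18.222 ≤ a1+…+a4=19.278 → R4 fires; M=5 X=5 G=8 Z=14 P=2
Draw 5: a1=4.360, a2=2.058, a3=9.660, a4=1.552, a0=17.630; τ=−ln(0.1229)/17.630=0.119 → t=0.174; u2·a0=0.9191·17.630=16.204; a1+…+a3=16.078 < 16.204 ≤ a1+…+a4=17.630 → R4 fires; M=6 X=5 G=8 Z=14 P=1
Draw 6: a1=2.616, a2=2.058, a3=9.660, a4=0.776, a0=15.110; τ=−ln(0.8426)/15.110=0.011 → t=0.185; u2·a0=0.6281·15.110=9.491; a1+a2=4.674 < 9.491 ≤ a1+…+a3=14.334 → R3 fires; M=7 X=4 G=8 Z=13 P=3
Draw 7: a1=9.156, a2=1.911, a3=7.176, a4=2.328, a0=20.571; τ=−ln(0.9589)/20.571=0.002 → t=0.187; u2·a0=0.5384·20.571=11.075; a1+a2=11.067 < 11.075 ≤ a1+…+a3=18.243 → R3 fires; M=8 X=3 G=8 Z=12 P=5
Draw 8: a1=17.440, a2=1.764, a3=4.968, a4=3.880, a0=28.052; τ=−ln(0.8146)/28.052=0.007 → t=0.195; u2·a0=0.5577·28.052=15.645 ≤ a1=17.440 → R1 fires; M=7 X=3 G=8 Z=14 P=4
Draw 9: a1=12.208, a2=2.058, a3=5.796, a4=3.104, a0=23.166; τ=−ln(0.1584)/23.166=0.080 → t=0.274 > T=0.23: stop.
At T=0.23: M=7 X=3 G=8 Z=14 P=4; the largest is Z.

Dominant species at T: Z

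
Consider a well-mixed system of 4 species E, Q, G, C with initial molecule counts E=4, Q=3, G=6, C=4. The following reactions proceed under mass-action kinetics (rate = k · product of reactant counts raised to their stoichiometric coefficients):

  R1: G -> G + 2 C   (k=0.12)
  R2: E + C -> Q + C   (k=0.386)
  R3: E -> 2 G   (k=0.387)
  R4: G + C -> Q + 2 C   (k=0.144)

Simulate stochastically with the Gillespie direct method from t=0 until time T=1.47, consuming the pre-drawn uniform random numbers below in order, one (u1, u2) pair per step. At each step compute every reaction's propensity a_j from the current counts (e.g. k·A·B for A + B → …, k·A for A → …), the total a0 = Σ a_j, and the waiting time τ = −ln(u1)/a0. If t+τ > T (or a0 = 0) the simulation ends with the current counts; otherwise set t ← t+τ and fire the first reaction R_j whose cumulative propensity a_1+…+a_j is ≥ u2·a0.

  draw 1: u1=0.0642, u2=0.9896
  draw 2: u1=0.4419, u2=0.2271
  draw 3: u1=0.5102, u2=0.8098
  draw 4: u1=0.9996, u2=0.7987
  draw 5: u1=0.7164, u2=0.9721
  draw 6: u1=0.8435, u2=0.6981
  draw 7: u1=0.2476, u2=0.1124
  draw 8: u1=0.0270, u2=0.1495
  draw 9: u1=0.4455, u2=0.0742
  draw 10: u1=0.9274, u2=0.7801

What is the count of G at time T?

G at T = 2

t=0.000: E=4 Q=3 G=6 C=4
Draw 1: a1=0.720, a2=6.176, a3=1.548, a4=3.456, a0=11.900; τ=−ln(0.0642)/11.900=0.231 → t=0.231; u2·a0=0.9896·11.900=11.776; a1+…+a3=8.444 < 11.776 ≤ a1+…+a4=11.900 → R4 fires; E=4 Q=4 G=5 C=5
Draw 2: a1=0.600, a2=7.720, a3=1.548, a4=3.600, a0=13.468; τ=−ln(0.4419)/13.468=0.061 → t=0.291; u2·a0=0.2271·13.468=3.059; a1=0.600 < 3.059 ≤ a1+a2=8.320 → R2 fires; E=3 Q=5 G=5 C=5
Draw 3: a1=0.600, a2=5.790, a3=1.161, a4=3.600, a0=11.151; τ=−ln(0.5102)/11.151=0.060 → t=0.352; u2·a0=0.8098·11.151=9.030; a1+…+a3=7.551 < 9.030 ≤ a1+…+a4=11.151 → R4 fires; E=3 Q=6 G=4 C=6
Draw 4: a1=0.480, a2=6.948, a3=1.161, a4=3.456, a0=12.045; τ=−ln(0.9996)/12.045=0.000 → t=0.352; u2·a0=0.7987·12.045=9.620; a1+…+a3=8.589 < 9.620 ≤ a1+…+a4=12.045 → R4 fires; E=3 Q=7 G=3 C=7
Draw 5: a1=0.360, a2=8.106, a3=1.161, a4=3.024, a0=12.651; τ=−ln(0.7164)/12.651=0.026 → t=0.378; u2·a0=0.9721·12.651=12.298; a1+…+a3=9.627 < 12.298 ≤ a1+…+a4=12.651 → R4 fires; E=3 Q=8 G=2 C=8
Draw 6: a1=0.240, a2=9.264, a3=1.161, a4=2.304, a0=12.969; τ=−ln(0.8435)/12.969=0.013 → t=0.391; u2·a0=0.6981·12.969=9.054; a1=0.240 < 9.054 ≤ a1+a2=9.504 → R2 fires; E=2 Q=9 G=2 C=8
Draw 7: a1=0.240, a2=6.176, a3=0.774, a4=2.304, a0=9.494; τ=−ln(0.2476)/9.494=0.147 → t=0.538; u2·a0=0.1124·9.494=1.067; a1=0.240 < 1.067 ≤ a1+a2=6.416 → R2 fires; E=1 Q=10 G=2 C=8
Draw 8: a1=0.240, a2=3.088, a3=0.387, a4=2.304, a0=6.019; τ=−ln(0.0270)/6.019=0.600 → t=1.138; u2·a0=0.1495·6.019=0.900; a1=0.240 < 0.900 ≤ a1+a2=3.328 → R2 fires; E=0 Q=11 G=2 C=8
Draw 9: a1=0.240, a2=0.000, a3=0.000, a4=2.304, a0=2.544; τ=−ln(0.4455)/2.544=0.318 → t=1.456; u2·a0=0.0742·2.544=0.189 ≤ a1=0.240 → R1 fires; E=0 Q=11 G=2 C=10
Draw 10: a1=0.240, a2=0.000, a3=0.000, a4=2.880, a0=3.120; τ=−ln(0.9274)/3.120=0.024 → t=1.480 > T=1.47: stop.
Read off G at T=1.47: 2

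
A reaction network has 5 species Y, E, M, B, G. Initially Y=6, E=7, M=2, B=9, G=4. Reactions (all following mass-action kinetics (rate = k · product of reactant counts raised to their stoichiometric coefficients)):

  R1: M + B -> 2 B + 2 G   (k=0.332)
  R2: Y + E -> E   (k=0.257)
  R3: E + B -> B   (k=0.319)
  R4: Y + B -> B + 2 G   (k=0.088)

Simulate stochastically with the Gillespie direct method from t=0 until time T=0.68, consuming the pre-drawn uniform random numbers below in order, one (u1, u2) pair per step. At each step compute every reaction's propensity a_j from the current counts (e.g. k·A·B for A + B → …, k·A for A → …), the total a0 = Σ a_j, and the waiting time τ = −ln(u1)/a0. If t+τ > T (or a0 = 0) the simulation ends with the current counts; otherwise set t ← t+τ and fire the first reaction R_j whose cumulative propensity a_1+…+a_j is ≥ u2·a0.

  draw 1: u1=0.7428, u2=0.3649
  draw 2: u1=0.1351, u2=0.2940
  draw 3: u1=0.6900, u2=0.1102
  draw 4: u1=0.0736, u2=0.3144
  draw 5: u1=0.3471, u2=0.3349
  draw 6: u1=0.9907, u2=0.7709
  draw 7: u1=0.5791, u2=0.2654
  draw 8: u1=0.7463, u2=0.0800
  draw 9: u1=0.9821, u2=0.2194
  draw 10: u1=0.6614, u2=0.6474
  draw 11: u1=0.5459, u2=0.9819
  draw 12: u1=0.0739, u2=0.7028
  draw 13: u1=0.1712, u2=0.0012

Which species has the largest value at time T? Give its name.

t=0.000: Y=6 E=7 M=2 B=9 G=4
Draw 1: a1=5.976, a2=10.794, a3=20.097, a4=4.752, a0=41.619; τ=−ln(0.7428)/41.619=0.007 → t=0.007; u2·a0=0.3649·41.619=15.187; a1=5.976 < 15.187 ≤ a1+a2=16.770 → R2 fires; Y=5 E=7 M=2 B=9 G=4
Draw 2: a1=5.976, a2=8.995, a3=20.097, a4=3.960, a0=39.028; τ=−ln(0.1351)/39.028=0.051 → t=0.058; u2·a0=0.2940·39.028=11.474; a1=5.976 < 11.474 ≤ a1+a2=14.971 → R2 fires; Y=4 E=7 M=2 B=9 G=4
Draw 3: a1=5.976, a2=7.196, a3=20.097, a4=3.168, a0=36.437; τ=−ln(0.6900)/36.437=0.010 → t=0.069; u2·a0=0.1102·36.437=4.015 ≤ a1=5.976 → R1 fires; Y=4 E=7 M=1 B=10 G=6
Draw 4: a1=3.320, a2=7.196, a3=22.330, a4=3.520, a0=36.366; τ=−ln(0.0736)/36.366=0.072 → t=0.140; u2·a0=0.3144·36.366=11.433; a1+a2=10.516 < 11.433 ≤ a1+…+a3=32.846 → R3 fires; Y=4 E=6 M=1 B=10 G=6
Draw 5: a1=3.320, a2=6.168, a3=19.140, a4=3.520, a0=32.148; τ=−ln(0.3471)/32.148=0.033 → t=0.173; u2·a0=0.3349·32.148=10.766; a1+a2=9.488 < 10.766 ≤ a1+…+a3=28.628 → R3 fires; Y=4 E=5 M=1 B=10 G=6
Draw 6: a1=3.320, a2=5.140, a3=15.950, a4=3.520, a0=27.930; τ=−ln(0.9907)/27.930=0.000 → t=0.174; u2·a0=0.7709·27.930=21.531; a1+a2=8.460 < 21.531 ≤ a1+…+a3=24.410 → R3 fires; Y=4 E=4 M=1 B=10 G=6
Draw 7: a1=3.320, a2=4.112, a3=12.760, a4=3.520, a0=23.712; τ=−ln(0.5791)/23.712=0.023 → t=0.197; u2·a0=0.2654·23.712=6.293; a1=3.320 < 6.293 ≤ a1+a2=7.432 → R2 fires; Y=3 E=4 M=1 B=10 G=6
Draw 8: a1=3.320, a2=3.084, a3=12.760, a4=2.640, a0=21.804; τ=−ln(0.7463)/21.804=0.013 → t=0.210; u2·a0=0.0800·21.804=1.744 ≤ a1=3.320 → R1 fires; Y=3 E=4 M=0 B=11 G=8
Draw 9: a1=0.000, a2=3.084, a3=14.036, a4=2.904, a0=20.024; τ=−ln(0.9821)/20.024=0.001 → t=0.211; u2·a0=0.2194·20.024=4.393; a1+a2=3.084 < 4.393 ≤ a1+…+a3=17.120 → R3 fires; Y=3 E=3 M=0 B=11 G=8
Draw 10: a1=0.000, a2=2.313, a3=10.527, a4=2.904, a0=15.744; τ=−ln(0.6614)/15.744=0.026 → t=0.237; u2·a0=0.6474·15.744=10.193; a1+a2=2.313 < 10.193 ≤ a1+…+a3=12.840 → R3 fires; Y=3 E=2 M=0 B=11 G=8
Draw 11: a1=0.000, a2=1.542, a3=7.018, a4=2.904, a0=11.464; τ=−ln(0.5459)/11.464=0.053 → t=0.290; u2·a0=0.9819·11.464=11.257; a1+…+a3=8.560 < 11.257 ≤ a1+…+a4=11.464 → R4 fires; Y=2 E=2 M=0 B=11 G=10
Draw 12: a1=0.000, a2=1.028, a3=7.018, a4=1.936, a0=9.982; τ=−ln(0.0739)/9.982=0.261 → t=0.551; u2·a0=0.7028·9.982=7.015; a1+a2=1.028 < 7.015 ≤ a1+…+a3=8.046 → R3 fires; Y=2 E=1 M=0 B=11 G=10
Draw 13: a1=0.000, a2=0.514, a3=3.509, a4=1.936, a0=5.959; τ=−ln(0.1712)/5.959=0.296 → t=0.847 > T=0.68: stop.
At T=0.68: Y=2 E=1 M=0 B=11 G=10; the largest is B.

Dominant species at T: B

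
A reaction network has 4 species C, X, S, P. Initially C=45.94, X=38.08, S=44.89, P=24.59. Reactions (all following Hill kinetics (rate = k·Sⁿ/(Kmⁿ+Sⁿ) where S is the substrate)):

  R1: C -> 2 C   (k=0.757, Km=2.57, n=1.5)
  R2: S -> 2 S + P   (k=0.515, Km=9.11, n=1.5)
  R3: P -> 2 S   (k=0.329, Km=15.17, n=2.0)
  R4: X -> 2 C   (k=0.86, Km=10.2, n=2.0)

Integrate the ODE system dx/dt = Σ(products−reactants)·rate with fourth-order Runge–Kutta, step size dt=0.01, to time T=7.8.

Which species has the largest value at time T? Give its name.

Dominant species at T: C

RK4 with dt=0.01: 780 steps to T=7.8. Trajectory (selected grid times):
t=0.00: C=45.94 X=38.08 S=44.89 P=24.59
t=0.87: C=47.98 X=37.38 S=45.72 P=24.79
t=1.73: C=50.00 X=36.70 S=46.54 P=24.99
t=2.60: C=52.04 X=36.00 S=47.37 P=25.20
t=3.47: C=54.08 X=35.31 S=48.20 P=25.40
t=4.33: C=56.08 X=34.63 S=49.03 P=25.60
t=5.20: C=58.11 X=33.94 S=49.87 P=25.80
t=6.07: C=60.13 X=33.26 S=50.71 P=26.01
t=6.93: C=62.13 X=32.58 S=51.55 P=26.21
t=7.80: C=64.14 X=31.90 S=52.39 P=26.41
At T=7.8: C=64.14 X=31.90 S=52.39 P=26.41; the largest is C.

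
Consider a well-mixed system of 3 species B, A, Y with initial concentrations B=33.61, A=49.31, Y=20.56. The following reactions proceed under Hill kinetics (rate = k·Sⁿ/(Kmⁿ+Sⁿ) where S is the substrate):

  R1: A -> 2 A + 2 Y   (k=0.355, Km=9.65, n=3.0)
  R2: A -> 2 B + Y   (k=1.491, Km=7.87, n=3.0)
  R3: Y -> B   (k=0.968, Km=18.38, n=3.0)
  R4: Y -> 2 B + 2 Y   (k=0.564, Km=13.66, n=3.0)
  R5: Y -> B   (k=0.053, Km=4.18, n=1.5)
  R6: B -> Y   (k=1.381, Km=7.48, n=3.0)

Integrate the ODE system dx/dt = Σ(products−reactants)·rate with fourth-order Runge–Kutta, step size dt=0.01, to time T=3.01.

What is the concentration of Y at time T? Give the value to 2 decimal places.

RK4 with dt=0.01: 301 steps to T=3.01. Trajectory (selected grid times):
t=0.00: B=33.61 A=49.31 Y=20.56
t=0.33: B=34.64 A=48.94 Y=21.67
t=0.67: B=35.72 A=48.55 Y=22.81
t=1.00: B=36.79 A=48.18 Y=23.91
t=1.34: B=37.91 A=47.79 Y=25.03
t=1.67: B=39.01 A=47.42 Y=26.12
t=2.01: B=40.16 A=47.03 Y=27.23
t=2.34: B=41.28 A=46.66 Y=28.31
t=2.68: B=42.45 A=46.28 Y=29.42
t=3.01: B=43.59 A=45.90 Y=30.49
Read off Y at T=3.01: 30.49

Y at T = 30.49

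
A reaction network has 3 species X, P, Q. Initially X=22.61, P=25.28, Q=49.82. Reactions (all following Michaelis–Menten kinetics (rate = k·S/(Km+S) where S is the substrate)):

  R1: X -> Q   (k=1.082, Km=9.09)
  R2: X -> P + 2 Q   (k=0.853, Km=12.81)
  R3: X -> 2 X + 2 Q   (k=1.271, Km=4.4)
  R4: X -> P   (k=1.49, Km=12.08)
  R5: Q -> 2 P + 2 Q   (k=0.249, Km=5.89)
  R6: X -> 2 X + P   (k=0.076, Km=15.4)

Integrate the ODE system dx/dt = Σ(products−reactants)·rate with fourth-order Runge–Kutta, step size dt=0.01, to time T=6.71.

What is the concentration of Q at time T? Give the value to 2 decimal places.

RK4 with dt=0.01: 671 steps to T=6.71. Trajectory (selected grid times):
t=0.00: X=22.61 P=25.28 Q=49.82
t=0.75: X=21.73 P=26.78 Q=52.96
t=1.49: X=20.89 P=28.24 Q=56.04
t=2.24: X=20.05 P=29.71 Q=59.13
t=2.98: X=19.23 P=31.14 Q=62.14
t=3.73: X=18.43 P=32.57 Q=65.17
t=4.47: X=17.65 P=33.97 Q=68.12
t=5.22: X=16.89 P=35.37 Q=71.08
t=5.96: X=16.15 P=36.73 Q=73.96
t=6.71: X=15.42 P=38.10 Q=76.85
Read off Q at T=6.71: 76.85

Q at T = 76.85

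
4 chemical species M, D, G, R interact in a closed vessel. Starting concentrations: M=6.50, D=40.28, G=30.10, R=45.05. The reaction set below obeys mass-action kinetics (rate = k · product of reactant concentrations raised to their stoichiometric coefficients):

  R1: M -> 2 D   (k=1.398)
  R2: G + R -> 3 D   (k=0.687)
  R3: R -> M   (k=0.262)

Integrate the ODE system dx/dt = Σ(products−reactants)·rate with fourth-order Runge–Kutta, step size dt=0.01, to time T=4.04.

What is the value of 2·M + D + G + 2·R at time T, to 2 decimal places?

Value at T = 173.48

Check how each reaction changes W = 2·M + D + G + 2·R (weight of products minus weight of reactants):
R1: M -> 2 D: (1·2) − (2·1) = 2 − 2 = 0
R2: G + R -> 3 D: (1·3) − (1·1 + 2·1) = 3 − 3 = 0
R3: R -> M: (2·1) − (2·1) = 2 − 2 = 0
Every reaction leaves W unchanged, so W is conserved and no simulation is needed: W(T) = W(0) = 2·6.50 + 40.28 + 30.10 + 2·45.05 = 173.48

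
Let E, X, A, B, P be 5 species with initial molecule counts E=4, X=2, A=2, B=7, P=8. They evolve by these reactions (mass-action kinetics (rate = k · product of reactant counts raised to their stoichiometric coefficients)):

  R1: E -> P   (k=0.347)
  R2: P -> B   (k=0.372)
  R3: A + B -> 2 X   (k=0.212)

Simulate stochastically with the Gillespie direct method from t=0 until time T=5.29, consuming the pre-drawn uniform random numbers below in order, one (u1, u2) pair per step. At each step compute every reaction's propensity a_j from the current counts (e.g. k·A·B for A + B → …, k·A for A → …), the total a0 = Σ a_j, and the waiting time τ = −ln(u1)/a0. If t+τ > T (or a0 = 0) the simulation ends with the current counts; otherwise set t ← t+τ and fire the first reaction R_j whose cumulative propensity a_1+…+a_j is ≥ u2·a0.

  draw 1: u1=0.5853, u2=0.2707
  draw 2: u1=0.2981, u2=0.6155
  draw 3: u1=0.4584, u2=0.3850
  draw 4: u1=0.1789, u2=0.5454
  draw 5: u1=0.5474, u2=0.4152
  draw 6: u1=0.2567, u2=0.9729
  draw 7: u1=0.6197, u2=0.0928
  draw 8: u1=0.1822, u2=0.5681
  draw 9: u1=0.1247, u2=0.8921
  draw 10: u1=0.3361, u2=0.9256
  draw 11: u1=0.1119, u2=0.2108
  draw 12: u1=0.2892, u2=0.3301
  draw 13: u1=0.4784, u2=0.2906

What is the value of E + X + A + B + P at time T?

Value at T = 23

Check how each reaction changes W = E + X + A + B + P (weight of products minus weight of reactants):
R1: E -> P: (1·1) − (1·1) = 1 − 1 = 0
R2: P -> B: (1·1) − (1·1) = 1 − 1 = 0
R3: A + B -> 2 X: (1·2) − (1·1 + 1·1) = 2 − 2 = 0
Every reaction leaves W unchanged, so W is conserved and no simulation is needed: W(T) = W(0) = 4 + 2 + 2 + 7 + 8 = 23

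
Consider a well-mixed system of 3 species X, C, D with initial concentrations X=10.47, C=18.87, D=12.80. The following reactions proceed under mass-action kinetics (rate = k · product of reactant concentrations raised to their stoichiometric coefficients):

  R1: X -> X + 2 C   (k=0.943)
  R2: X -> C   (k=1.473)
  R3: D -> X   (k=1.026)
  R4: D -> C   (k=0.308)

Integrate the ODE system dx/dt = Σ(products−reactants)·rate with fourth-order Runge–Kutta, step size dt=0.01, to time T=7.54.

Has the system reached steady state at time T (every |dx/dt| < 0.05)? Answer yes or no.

RK4 with dt=0.01: 754 steps to T=7.54. Trajectory (selected grid times):
t=0.00: X=10.47 C=18.87 D=12.80
t=0.84: X=6.43 C=45.20 D=4.17
t=1.68: X=2.97 C=58.67 D=1.36
t=2.51: X=1.24 C=64.44 D=0.45
t=3.35: X=0.48 C=66.77 D=0.15
t=4.19: X=0.18 C=67.65 D=0.05
t=5.03: X=0.06 C=67.97 D=0.02
t=5.86: X=0.02 C=68.09 D=0.01
t=6.70: X=0.01 C=68.13 D=0.00
t=7.54: X=0.00 C=68.14 D=0.00
Rates at T: R1=0.0026, R2=0.0041, R3=0.0006, R4=0.0002
dx/dt at T (Σ net stoichiometry × rate): X=-0.0035, C=+0.0095, D=-0.0007
Largest |dx/dt| is |+0.0095| (C) < 0.05 → steady.

Steady state at T: yes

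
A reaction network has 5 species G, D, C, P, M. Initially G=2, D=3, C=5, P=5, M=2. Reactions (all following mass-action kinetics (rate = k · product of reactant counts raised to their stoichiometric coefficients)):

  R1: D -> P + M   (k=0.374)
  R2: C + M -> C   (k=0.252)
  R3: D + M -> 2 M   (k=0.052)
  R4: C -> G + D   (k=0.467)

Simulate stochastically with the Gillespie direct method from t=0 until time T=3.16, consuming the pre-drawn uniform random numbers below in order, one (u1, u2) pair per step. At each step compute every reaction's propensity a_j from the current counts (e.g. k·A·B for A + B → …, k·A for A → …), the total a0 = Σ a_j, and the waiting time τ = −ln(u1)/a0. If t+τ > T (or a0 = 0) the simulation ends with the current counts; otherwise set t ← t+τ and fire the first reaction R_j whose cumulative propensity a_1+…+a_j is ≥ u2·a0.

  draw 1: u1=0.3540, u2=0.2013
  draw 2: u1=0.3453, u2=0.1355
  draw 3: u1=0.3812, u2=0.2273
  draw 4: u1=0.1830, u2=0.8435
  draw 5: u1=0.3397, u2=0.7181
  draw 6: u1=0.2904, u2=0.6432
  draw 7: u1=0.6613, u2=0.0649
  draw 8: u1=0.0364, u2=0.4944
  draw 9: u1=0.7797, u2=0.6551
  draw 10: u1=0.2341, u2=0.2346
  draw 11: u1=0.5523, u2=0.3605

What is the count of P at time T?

P at T = 8

t=0.000: G=2 D=3 C=5 P=5 M=2
Draw 1: a1=1.122, a2=2.520, a3=0.312, a4=2.335, a0=6.289; τ=−ln(0.3540)/6.289=0.165 → t=0.165; u2·a0=0.2013·6.289=1.266; a1=1.122 < 1.266 ≤ a1+a2=3.642 → R2 fires; G=2 D=3 C=5 P=5 M=1
Draw 2: a1=1.122, a2=1.260, a3=0.156, a4=2.335, a0=4.873; τ=−ln(0.3453)/4.873=0.218 → t=0.383; u2·a0=0.1355·4.873=0.660 ≤ a1=1.122 → R1 fires; G=2 D=2 C=5 P=6 M=2
Draw 3: a1=0.748, a2=2.520, a3=0.208, a4=2.335, a0=5.811; τ=−ln(0.3812)/5.811=0.166 → t=0.549; u2·a0=0.2273·5.811=1.321; a1=0.748 < 1.321 ≤ a1+a2=3.268 → R2 fires; G=2 D=2 C=5 P=6 M=1
Draw 4: a1=0.748, a2=1.260, a3=0.104, a4=2.335, a0=4.447; τ=−ln(0.1830)/4.447=0.382 → t=0.931; u2·a0=0.8435·4.447=3.751; a1+…+a3=2.112 < 3.751 ≤ a1+…+a4=4.447 → R4 fires; G=3 D=3 C=4 P=6 M=1
Draw 5: a1=1.122, a2=1.008, a3=0.156, a4=1.868, a0=4.154; τ=−ln(0.3397)/4.154=0.260 → t=1.191; u2·a0=0.7181·4.154=2.983; a1+…+a3=2.286 < 2.983 ≤ a1+…+a4=4.154 → R4 fires; G=4 D=4 C=3 P=6 M=1
Draw 6: a1=1.496, a2=0.756, a3=0.208, a4=1.401, a0=3.861; τ=−ln(0.2904)/3.861=0.320 → t=1.511; u2·a0=0.6432·3.861=2.483; a1+…+a3=2.460 < 2.483 ≤ a1+…+a4=3.861 → R4 fires; G=5 D=5 C=2 P=6 M=1
Draw 7: a1=1.870, a2=0.504, a3=0.260, a4=0.934, a0=3.568; τ=−ln(0.6613)/3.568=0.116 → t=1.627; u2·a0=0.0649·3.568=0.232 ≤ a1=1.870 → R1 fires; G=5 D=4 C=2 P=7 M=2
Draw 8: a1=1.496, a2=1.008, a3=0.416, a4=0.934, a0=3.854; τ=−ln(0.0364)/3.854=0.860 → t=2.487; u2·a0=0.4944·3.854=1.905; a1=1.496 < 1.905 ≤ a1+a2=2.504 → R2 fires; G=5 D=4 C=2 P=7 M=1
Draw 9: a1=1.496, a2=0.504, a3=0.208, a4=0.934, a0=3.142; τ=−ln(0.7797)/3.142=0.079 → t=2.566; u2·a0=0.6551·3.142=2.058; a1+a2=2.000 < 2.058 ≤ a1+…+a3=2.208 → R3 fires; G=5 D=3 C=2 P=7 M=2
Draw 10: a1=1.122, a2=1.008, a3=0.312, a4=0.934, a0=3.376; τ=−ln(0.2341)/3.376=0.430 → t=2.996; u2·a0=0.2346·3.376=0.792 ≤ a1=1.122 → R1 fires; G=5 D=2 C=2 P=8 M=3
Draw 11: a1=0.748, a2=1.512, a3=0.312, a4=0.934, a0=3.506; τ=−ln(0.5523)/3.506=0.169 → t=3.166 > T=3.16: stop.
Read off P at T=3.16: 8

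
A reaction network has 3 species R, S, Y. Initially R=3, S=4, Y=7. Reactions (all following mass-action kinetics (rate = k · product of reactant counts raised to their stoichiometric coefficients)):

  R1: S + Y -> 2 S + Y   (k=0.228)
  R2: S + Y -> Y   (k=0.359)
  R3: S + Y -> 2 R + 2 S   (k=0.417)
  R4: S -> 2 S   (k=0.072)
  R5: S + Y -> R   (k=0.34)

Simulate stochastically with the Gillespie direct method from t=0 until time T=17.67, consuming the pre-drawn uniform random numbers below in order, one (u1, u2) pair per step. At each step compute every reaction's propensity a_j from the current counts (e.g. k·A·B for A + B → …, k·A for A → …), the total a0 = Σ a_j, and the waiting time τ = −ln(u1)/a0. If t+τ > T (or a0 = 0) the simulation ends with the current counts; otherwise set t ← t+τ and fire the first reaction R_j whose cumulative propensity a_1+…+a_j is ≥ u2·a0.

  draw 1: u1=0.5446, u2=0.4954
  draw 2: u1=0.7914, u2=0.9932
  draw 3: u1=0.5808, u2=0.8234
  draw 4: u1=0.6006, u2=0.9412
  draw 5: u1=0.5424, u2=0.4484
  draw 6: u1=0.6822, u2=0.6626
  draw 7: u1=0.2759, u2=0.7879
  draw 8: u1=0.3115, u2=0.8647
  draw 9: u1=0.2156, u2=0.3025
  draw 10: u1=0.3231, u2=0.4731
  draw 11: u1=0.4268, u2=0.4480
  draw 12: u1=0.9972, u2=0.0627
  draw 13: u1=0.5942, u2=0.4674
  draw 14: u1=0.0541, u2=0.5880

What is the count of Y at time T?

t=0.000: R=3 S=4 Y=7
Draw 1: a1=6.384, a2=10.052, a3=11.676, a4=0.288, a5=9.520, a0=37.920; τ=−ln(0.5446)/37.920=0.016 → t=0.016; u2·a0=0.4954·37.920=18.786; a1+a2=16.436 < 18.786 ≤ a1+…+a3=28.112 → R3 fires; R=5 S=5 Y=6
Draw 2: a1=6.840, a2=10.770, a3=12.510, a4=0.360, a5=10.200, a0=40.680; τ=−ln(0.7914)/40.680=0.006 → t=0.022; u2·a0=0.9932·40.680=40.403; a1+…+a4=30.480 < 40.403 ≤ a1+…+a5=40.680 → R5 fires; R=6 S=4 Y=5
Draw 3: a1=4.560, a2=7.180, a3=8.340, a4=0.288, a5=6.800, a0=27.168; τ=−ln(0.5808)/27.168=0.020 → t=0.042; u2·a0=0.8234·27.168=22.370; a1+…+a4=20.368 < 22.370 ≤ a1+…+a5=27.168 → R5 fires; R=7 S=3 Y=4
Draw 4: a1=2.736, a2=4.308, a3=5.004, a4=0.216, a5=4.080, a0=16.344; τ=−ln(0.6006)/16.344=0.031 → t=0.073; u2·a0=0.9412·16.344=15.383; a1+…+a4=12.264 < 15.383 ≤ a1+…+a5=16.344 → R5 fires; R=8 S=2 Y=3
Draw 5: a1=1.368, a2=2.154, a3=2.502, a4=0.144, a5=2.040, a0=8.208; τ=−ln(0.5424)/8.208=0.075 → t=0.148; u2·a0=0.4484·8.208=3.680; a1+a2=3.522 < 3.680 ≤ a1+…+a3=6.024 → R3 fires; R=10 S=3 Y=2
Draw 6: a1=1.368, a2=2.154, a3=2.502, a4=0.216, a5=2.040, a0=8.280; τ=−ln(0.6822)/8.280=0.046 → t=0.194; u2·a0=0.6626·8.280=5.486; a1+a2=3.522 < 5.486 ≤ a1+…+a3=6.024 → R3 fires; R=12 S=4 Y=1
Draw 7: a1=0.912, a2=1.436, a3=1.668, a4=0.288, a5=1.360, a0=5.664; τ=−ln(0.2759)/5.664=0.227 → t=0.421; u2·a0=0.7879·5.664=4.463; a1+…+a4=4.304 < 4.463 ≤ a1+…+a5=5.664 → R5 fires; R=13 S=3 Y=0
Draw 8: a1=0.000, a2=0.000, a3=0.000, a4=0.216, a5=0.000, a0=0.216; τ=−ln(0.3115)/0.216=5.400 → t=5.821; u2·a0=0.8647·0.216=0.187; a1+…+a3=0.000 < 0.187 ≤ a1+…+a4=0.216 → R4 fires; R=13 S=4 Y=0
Draw 9: a1=0.000, a2=0.000, a3=0.000, a4=0.288, a5=0.000, a0=0.288; τ=−ln(0.2156)/0.288=5.328 → t=11.148; u2·a0=0.3025·0.288=0.087; a1+…+a3=0.000 < 0.087 ≤ a1+…+a4=0.288 → R4 fires; R=13 S=5 Y=0
Draw 10: a1=0.000, a2=0.000, a3=0.000, a4=0.360, a5=0.000, a0=0.360; τ=−ln(0.3231)/0.360=3.138 → t=14.287; u2·a0=0.4731·0.360=0.170; a1+…+a3=0.000 < 0.170 ≤ a1+…+a4=0.360 → R4 fires; R=13 S=6 Y=0
Draw 11: a1=0.000, a2=0.000, a3=0.000, a4=0.432, a5=0.000, a0=0.432; τ=−ln(0.4268)/0.432=1.971 → t=16.258; u2·a0=0.4480·0.432=0.194; a1+…+a3=0.000 < 0.194 ≤ a1+…+a4=0.432 → R4 fires; R=13 S=7 Y=0
Draw 12: a1=0.000, a2=0.000, a3=0.000, a4=0.504, a5=0.000, a0=0.504; τ=−ln(0.9972)/0.504=0.006 → t=16.263; u2·a0=0.0627·0.504=0.032; a1+…+a3=0.000 < 0.032 ≤ a1+…+a4=0.504 → R4 fires; R=13 S=8 Y=0
Draw 13: a1=0.000, a2=0.000, a3=0.000, a4=0.576, a5=0.000, a0=0.576; τ=−ln(0.5942)/0.576=0.904 → t=17.167; u2·a0=0.4674·0.576=0.269; a1+…+a3=0.000 < 0.269 ≤ a1+…+a4=0.576 → R4 fires; R=13 S=9 Y=0
Draw 14: a1=0.000, a2=0.000, a3=0.000, a4=0.648, a5=0.000, a0=0.648; τ=−ln(0.0541)/0.648=4.501 → t=21.668 > T=17.67: stop.
Read off Y at T=17.67: 0

Y at T = 0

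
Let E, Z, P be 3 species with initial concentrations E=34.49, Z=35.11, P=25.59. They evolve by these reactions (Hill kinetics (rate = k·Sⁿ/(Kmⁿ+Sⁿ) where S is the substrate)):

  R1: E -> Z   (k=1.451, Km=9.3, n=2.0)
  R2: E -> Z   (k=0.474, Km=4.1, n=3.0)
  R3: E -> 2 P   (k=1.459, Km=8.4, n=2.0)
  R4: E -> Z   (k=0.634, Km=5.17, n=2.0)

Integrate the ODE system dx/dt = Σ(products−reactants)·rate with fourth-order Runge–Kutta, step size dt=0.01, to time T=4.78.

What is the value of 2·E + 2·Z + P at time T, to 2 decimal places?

Check how each reaction changes W = 2·E + 2·Z + P (weight of products minus weight of reactants):
R1: E -> Z: (2·1) − (2·1) = 2 − 2 = 0
R2: E -> Z: (2·1) − (2·1) = 2 − 2 = 0
R3: E -> 2 P: (1·2) − (2·1) = 2 − 2 = 0
R4: E -> Z: (2·1) − (2·1) = 2 − 2 = 0
Every reaction leaves W unchanged, so W is conserved and no simulation is needed: W(T) = W(0) = 2·34.49 + 2·35.11 + 25.59 = 164.79

Value at T = 164.79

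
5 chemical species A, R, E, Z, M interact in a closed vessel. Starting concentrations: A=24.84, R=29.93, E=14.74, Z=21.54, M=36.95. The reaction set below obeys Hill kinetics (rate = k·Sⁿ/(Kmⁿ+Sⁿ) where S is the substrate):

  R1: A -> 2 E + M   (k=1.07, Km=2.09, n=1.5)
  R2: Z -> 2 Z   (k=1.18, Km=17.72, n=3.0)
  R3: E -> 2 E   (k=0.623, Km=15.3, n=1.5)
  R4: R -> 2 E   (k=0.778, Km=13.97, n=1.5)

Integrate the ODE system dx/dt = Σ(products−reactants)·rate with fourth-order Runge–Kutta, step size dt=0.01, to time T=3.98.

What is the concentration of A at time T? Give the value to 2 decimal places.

RK4 with dt=0.01: 398 steps to T=3.98. Trajectory (selected grid times):
t=0.00: A=24.84 R=29.93 E=14.74 Z=21.54 M=36.95
t=0.44: A=24.38 R=29.67 E=16.32 Z=21.88 M=37.41
t=0.88: A=23.92 R=29.41 E=17.90 Z=22.22 M=37.87
t=1.33: A=23.45 R=29.15 E=19.53 Z=22.57 M=38.34
t=1.77: A=22.99 R=28.89 E=21.12 Z=22.93 M=38.80
t=2.21: A=22.54 R=28.64 E=22.72 Z=23.28 M=39.25
t=2.65: A=22.08 R=28.38 E=24.33 Z=23.65 M=39.71
t=3.10: A=21.61 R=28.12 E=25.97 Z=24.02 M=40.18
t=3.54: A=21.15 R=27.87 E=27.58 Z=24.40 M=40.64
t=3.98: A=20.70 R=27.62 E=29.20 Z=24.77 M=41.09
Read off A at T=3.98: 20.70

A at T = 20.70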